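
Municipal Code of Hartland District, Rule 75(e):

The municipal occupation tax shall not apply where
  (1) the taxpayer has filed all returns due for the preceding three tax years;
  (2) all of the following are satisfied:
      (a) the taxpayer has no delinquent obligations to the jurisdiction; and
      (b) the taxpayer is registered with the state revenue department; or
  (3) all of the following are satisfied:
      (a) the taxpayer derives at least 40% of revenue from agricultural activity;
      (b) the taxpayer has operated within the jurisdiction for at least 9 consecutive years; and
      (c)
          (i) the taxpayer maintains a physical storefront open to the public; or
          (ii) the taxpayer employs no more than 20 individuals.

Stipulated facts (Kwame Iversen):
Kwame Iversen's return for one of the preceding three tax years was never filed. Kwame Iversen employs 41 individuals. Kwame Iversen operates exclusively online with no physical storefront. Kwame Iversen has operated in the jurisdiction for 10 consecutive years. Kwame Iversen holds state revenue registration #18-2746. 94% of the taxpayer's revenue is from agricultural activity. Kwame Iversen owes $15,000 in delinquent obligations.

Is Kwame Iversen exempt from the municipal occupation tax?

No — not exempt.

(1) returns current — not met.
(a) no delinquency — not satisfied.
(b) state-registered — satisfied.
So (2) is not satisfied (F AND T).
(a) ≥40% agricultural — satisfied.
(b) ≥ 9 yrs in jurisdiction — satisfied.
(i) has storefront — fails.
(ii) ≤ 20 employees — fails.
(c): F OR F → false.
(3): T AND T AND F → false.
Overall: F OR F OR F → false.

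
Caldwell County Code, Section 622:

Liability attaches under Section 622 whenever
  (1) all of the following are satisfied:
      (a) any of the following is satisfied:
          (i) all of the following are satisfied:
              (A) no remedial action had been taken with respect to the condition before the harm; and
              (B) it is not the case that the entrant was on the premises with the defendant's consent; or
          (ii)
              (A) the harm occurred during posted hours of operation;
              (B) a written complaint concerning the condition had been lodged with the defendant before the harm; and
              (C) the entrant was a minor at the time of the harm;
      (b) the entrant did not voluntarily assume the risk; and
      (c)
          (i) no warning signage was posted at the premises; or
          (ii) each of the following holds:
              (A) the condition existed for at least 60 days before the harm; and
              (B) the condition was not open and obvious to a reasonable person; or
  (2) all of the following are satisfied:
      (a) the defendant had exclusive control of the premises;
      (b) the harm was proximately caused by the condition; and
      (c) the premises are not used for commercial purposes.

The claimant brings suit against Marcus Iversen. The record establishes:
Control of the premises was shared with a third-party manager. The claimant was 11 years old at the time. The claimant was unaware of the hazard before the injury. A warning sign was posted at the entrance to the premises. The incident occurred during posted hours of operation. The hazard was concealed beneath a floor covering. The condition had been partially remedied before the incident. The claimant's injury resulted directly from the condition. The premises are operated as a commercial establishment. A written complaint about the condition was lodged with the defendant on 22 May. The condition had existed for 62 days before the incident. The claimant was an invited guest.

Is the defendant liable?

Yes — liable.

(A) no remedial action — not met.
(B) not (consent to enter) — not satisfied.
(i) = F AND F = false.
(A) during posted hours — holds.
(B) complaint lodged — satisfied.
(C) entrant a minor — met.
So (ii) is satisfied (T AND T AND T).
(a) = F OR T = true.
(b) no assumed risk — met.
(i) no signage posted — not satisfied.
(A) condition ≥60 days old — met.
(B) not open/obvious — met.
(ii): T AND T → true.
So (c) is satisfied (F OR T).
(1): T AND T AND T → true.
(a) exclusive control — not satisfied.
(b) proximate cause — satisfied.
(c) not (commercial use) — not met.
(2) = F AND T AND F = false.
So Overall is satisfied (T OR F).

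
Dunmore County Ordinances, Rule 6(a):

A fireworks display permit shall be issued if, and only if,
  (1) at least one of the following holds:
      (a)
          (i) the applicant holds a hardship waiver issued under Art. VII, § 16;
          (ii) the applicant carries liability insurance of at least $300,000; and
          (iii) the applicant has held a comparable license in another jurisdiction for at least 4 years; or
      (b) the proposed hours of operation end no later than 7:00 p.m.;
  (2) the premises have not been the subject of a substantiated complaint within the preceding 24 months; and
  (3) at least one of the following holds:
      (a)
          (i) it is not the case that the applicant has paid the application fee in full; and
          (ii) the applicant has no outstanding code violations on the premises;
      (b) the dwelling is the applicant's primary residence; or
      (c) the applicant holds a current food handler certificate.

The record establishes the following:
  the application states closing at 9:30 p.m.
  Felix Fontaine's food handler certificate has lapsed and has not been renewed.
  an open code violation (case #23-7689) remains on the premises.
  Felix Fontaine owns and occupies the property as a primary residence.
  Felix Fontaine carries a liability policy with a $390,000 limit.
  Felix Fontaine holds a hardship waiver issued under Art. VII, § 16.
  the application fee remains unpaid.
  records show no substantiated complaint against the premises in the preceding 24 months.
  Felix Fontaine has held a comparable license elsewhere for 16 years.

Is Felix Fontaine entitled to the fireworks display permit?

Yes — granted.

(i) hardship waiver — met.
(ii) insurance ≥ $300,000 — holds.
(iii) prior license ≥ 4 yr — satisfied.
So (a) is satisfied (T AND T AND T).
(b) closes by 7 p.m. — not met.
(1) = T OR F = true.
(2) no complaint in 24 mo. — holds.
(i) not (fee paid) — satisfied.
(ii) no code violations — not satisfied.
(a) = T AND F = false.
(b) primary residence — holds.
(c) food handler cert. — fails.
So (3) is satisfied (F OR T OR F).
Overall = T AND T AND T = true.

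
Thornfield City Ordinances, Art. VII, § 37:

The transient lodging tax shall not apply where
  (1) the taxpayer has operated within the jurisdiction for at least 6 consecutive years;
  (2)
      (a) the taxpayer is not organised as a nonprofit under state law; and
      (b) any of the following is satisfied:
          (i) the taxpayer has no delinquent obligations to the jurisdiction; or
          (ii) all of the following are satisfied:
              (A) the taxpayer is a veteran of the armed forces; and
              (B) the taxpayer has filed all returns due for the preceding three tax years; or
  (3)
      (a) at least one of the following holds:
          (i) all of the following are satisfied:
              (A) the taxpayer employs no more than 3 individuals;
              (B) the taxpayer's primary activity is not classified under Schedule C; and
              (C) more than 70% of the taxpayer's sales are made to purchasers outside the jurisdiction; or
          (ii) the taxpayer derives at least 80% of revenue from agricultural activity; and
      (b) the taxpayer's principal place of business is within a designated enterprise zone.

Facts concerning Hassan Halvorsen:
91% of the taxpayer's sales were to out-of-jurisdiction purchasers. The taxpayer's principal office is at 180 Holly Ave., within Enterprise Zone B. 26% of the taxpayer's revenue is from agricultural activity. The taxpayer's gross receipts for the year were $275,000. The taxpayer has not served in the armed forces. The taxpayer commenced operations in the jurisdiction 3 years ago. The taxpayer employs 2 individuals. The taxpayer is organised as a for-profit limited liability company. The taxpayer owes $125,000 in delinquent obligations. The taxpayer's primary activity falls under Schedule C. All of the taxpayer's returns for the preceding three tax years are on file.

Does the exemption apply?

No — not exempt.

(1) ≥ 6 yrs in jurisdiction — fails.
(a) not (nonprofit) — holds.
(i) no delinquency — fails.
(A) veteran — fails.
(B) returns current — satisfied.
(ii) = F AND T = false.
(b): F OR F → false.
(2) = T AND F = false.
(A) ≤ 3 employees — met.
(B) not (Schedule C activity) — fails.
(C) >70% out-of-jur. sales — holds.
(i): T AND F AND T → false.
(ii) ≥80% agricultural — not satisfied.
(a) = F OR F = false.
(b) in enterprise zone — met.
So (3) is not satisfied (F AND T).
Overall = F OR F OR F = false.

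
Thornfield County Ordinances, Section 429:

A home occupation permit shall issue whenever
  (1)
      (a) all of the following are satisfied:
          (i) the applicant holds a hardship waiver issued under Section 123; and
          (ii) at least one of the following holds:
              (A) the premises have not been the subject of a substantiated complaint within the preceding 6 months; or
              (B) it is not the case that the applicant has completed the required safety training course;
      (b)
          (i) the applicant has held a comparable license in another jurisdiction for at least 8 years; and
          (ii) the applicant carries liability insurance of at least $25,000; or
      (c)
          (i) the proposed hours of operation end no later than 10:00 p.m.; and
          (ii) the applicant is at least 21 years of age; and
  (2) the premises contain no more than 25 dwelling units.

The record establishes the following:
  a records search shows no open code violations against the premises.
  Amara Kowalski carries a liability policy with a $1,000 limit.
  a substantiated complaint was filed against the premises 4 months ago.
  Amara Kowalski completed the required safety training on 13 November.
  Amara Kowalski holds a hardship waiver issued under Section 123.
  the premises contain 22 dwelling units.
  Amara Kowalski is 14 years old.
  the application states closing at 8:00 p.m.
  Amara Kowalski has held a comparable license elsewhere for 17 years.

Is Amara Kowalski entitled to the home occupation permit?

(i) hardship waiver — met.
(A) no complaint in 6 mo. — not satisfied.
(B) not (safety training) — fails.
(ii): F OR F → false.
So (a) is not satisfied (T AND F).
(i) prior license ≥ 8 yr — met.
(ii) insurance ≥ $25,000 — not satisfied.
(b) = T AND F = false.
(i) closes by 10 p.m. — satisfied.
(ii) age ≥ 21 — not satisfied.
(c) = T AND F = false.
So (1) is not satisfied (F OR F OR F).
(2) ≤ 25 units — satisfied.
So Overall is not satisfied (F AND T).

No — denied.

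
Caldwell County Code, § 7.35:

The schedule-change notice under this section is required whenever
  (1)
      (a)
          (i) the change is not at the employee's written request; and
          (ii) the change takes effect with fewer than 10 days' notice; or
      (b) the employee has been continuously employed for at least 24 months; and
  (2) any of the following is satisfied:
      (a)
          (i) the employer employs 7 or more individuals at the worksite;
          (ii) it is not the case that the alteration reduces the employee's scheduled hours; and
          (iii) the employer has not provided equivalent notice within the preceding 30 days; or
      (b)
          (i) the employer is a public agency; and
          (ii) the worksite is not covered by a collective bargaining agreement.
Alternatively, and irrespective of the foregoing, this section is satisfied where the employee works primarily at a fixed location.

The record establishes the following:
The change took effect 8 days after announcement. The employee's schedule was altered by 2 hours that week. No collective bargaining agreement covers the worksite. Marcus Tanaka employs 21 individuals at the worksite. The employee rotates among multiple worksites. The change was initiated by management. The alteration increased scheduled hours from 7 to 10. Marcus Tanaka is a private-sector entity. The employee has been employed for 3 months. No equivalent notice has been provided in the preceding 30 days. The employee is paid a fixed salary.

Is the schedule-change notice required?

(i) not employee-requested — met.
(ii) < 10 days' notice — met.
(a) = T AND T = true.
(b) tenure ≥ 24 mo. — fails.
So (1) is satisfied (T OR F).
(i) ≥ 7 at site — holds.
(ii) not (hours reduced) — holds.
(iii) no recent notice — holds.
So (a) is satisfied (T AND T AND T).
(i) public agency — fails.
(ii) no CBA — met.
So (b) is not satisfied (F AND T).
So (2) is satisfied (T OR F).
So Overall is satisfied (T AND T).
Exception (fixed location) — not satisfied.
Result: main true OR exception false → true.

Yes — required.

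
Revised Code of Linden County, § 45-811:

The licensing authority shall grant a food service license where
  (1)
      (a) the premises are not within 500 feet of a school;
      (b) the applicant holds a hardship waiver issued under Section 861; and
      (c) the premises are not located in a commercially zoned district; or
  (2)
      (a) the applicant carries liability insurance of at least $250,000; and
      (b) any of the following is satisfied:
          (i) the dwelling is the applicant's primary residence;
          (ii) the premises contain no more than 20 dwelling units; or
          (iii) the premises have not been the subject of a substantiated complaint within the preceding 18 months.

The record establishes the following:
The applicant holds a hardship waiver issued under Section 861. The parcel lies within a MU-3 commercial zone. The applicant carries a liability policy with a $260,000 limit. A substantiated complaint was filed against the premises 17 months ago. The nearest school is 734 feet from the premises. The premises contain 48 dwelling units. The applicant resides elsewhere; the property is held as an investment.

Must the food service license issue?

No — denied.

(a) ≥500 ft from school — met.
(b) hardship waiver — holds.
(c) not (commercially zoned) — not met.
(1): T AND T AND F → false.
(a) insurance ≥ $250,000 — holds.
(i) primary residence — not met.
(ii) ≤ 20 units — not met.
(iii) no complaint in 18 mo. — not satisfied.
So (b) is not satisfied (F OR F OR F).
(2): T AND F → false.
Overall: F OR F → false.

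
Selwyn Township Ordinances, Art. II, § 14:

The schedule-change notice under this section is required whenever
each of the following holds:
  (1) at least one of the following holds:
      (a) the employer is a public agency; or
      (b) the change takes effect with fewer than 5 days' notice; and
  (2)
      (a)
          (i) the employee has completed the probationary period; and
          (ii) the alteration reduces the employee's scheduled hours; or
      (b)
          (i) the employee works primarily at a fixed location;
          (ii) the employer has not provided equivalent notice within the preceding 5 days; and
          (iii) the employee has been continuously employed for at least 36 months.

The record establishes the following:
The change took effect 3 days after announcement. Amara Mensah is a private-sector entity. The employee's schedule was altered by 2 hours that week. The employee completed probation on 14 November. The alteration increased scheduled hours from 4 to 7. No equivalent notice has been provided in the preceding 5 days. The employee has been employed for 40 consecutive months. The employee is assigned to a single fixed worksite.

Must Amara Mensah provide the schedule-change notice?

Yes — required.

(a) public agency — not satisfied.
(b) < 5 days' notice — met.
(1) = F OR T = true.
(i) past probation — met.
(ii) hours reduced — fails.
So (a) is not satisfied (T AND F).
(i) fixed location — holds.
(ii) no recent notice — satisfied.
(iii) tenure ≥ 36 mo. — met.
(b) = T AND T AND T = true.
(2) = F OR T = true.
So Overall is satisfied (T AND T).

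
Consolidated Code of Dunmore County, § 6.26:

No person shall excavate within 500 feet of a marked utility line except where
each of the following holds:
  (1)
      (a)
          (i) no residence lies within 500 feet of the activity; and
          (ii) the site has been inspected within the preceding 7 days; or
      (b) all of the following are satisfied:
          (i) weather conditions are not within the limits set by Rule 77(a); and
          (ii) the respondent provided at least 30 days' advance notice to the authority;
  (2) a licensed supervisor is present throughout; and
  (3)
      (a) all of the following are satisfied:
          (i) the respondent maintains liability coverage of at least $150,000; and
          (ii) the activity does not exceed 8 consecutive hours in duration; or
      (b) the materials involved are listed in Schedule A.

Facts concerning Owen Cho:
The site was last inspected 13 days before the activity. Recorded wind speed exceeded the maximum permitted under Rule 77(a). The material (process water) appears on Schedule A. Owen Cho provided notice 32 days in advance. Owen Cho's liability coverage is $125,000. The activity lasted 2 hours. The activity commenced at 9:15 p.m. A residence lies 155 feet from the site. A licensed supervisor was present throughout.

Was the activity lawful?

Yes — lawful.

(i) no residence in 500 ft — fails.
(ii) site inspected — not satisfied.
(a): F AND F → false.
(i) not (weather ok) — satisfied.
(ii) ≥30 days' notice — holds.
(b) = T AND T = true.
(1): F OR T → true.
(2) supervisor present — holds.
(i) coverage ≥ $150,000 — fails.
(ii) ≤ 8 hrs duration — satisfied.
(a): F AND T → false.
(b) Schedule A material — satisfied.
So (3) is satisfied (F OR T).
So Overall is satisfied (T AND T AND T).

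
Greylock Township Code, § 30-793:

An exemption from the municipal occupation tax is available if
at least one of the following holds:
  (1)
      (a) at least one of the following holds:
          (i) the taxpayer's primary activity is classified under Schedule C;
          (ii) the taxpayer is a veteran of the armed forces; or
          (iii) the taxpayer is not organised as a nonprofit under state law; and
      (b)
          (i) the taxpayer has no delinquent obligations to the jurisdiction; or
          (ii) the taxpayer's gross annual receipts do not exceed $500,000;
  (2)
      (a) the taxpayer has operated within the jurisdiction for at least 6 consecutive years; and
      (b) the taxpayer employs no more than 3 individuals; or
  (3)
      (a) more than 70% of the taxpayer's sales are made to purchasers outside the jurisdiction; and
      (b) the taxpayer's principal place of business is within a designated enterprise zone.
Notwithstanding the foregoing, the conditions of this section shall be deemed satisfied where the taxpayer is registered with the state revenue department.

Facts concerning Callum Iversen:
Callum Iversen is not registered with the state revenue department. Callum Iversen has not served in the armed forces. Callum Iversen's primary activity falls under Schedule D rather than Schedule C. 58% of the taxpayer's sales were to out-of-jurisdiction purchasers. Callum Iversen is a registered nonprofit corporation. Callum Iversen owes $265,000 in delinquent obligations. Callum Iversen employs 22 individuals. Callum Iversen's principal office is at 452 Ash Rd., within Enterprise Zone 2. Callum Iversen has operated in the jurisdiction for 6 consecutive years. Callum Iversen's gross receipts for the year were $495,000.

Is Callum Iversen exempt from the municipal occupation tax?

No — not exempt.

(i) Schedule C activity — not met.
(ii) veteran — not satisfied.
(iii) not (nonprofit) — fails.
(a): F OR F OR F → false.
(i) no delinquency — fails.
(ii) receipts ≤ $500,000 — holds.
(b): F OR T → true.
(1): F AND T → false.
(a) ≥ 6 yrs in jurisdiction — satisfied.
(b) ≤ 3 employees — not satisfied.
So (2) is not satisfied (T AND F).
(a) >70% out-of-jur. sales — not met.
(b) in enterprise zone — met.
(3) = F AND T = false.
Overall = F OR F OR F = false.
Exception (state-registered) — not satisfied.
Result: main false OR exception false → false.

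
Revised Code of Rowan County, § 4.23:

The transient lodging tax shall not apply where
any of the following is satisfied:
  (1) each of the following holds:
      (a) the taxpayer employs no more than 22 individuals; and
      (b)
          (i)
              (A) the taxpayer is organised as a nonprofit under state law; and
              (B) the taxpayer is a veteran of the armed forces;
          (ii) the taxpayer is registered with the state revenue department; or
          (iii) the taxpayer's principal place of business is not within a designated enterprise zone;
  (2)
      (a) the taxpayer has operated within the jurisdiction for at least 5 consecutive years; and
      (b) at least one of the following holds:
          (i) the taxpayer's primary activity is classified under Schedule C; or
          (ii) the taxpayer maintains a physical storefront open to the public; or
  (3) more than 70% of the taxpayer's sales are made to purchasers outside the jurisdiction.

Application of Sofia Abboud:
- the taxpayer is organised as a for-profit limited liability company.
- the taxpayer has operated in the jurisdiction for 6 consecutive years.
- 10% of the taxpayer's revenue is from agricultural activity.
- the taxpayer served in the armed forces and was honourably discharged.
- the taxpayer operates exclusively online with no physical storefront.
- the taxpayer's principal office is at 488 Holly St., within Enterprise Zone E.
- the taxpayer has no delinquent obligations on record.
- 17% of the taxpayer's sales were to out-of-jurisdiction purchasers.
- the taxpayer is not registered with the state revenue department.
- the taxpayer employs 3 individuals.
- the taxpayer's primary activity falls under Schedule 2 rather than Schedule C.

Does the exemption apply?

(a) ≤ 22 employees — satisfied.
(A) nonprofit — fails.
(B) veteran — met.
(i) = F AND T = false.
(ii) state-registered — fails.
(iii) not (in enterprise zone) — not met.
So (b) is not satisfied (F OR F OR F).
(1) = T AND F = false.
(a) ≥ 5 yrs in jurisdiction — satisfied.
(i) Schedule C activity — not satisfied.
(ii) has storefront — not met.
(b): F OR F → false.
(2): T AND F → false.
(3) >70% out-of-jur. sales — not met.
So Overall is not satisfied (F OR F OR F).

No — not exempt.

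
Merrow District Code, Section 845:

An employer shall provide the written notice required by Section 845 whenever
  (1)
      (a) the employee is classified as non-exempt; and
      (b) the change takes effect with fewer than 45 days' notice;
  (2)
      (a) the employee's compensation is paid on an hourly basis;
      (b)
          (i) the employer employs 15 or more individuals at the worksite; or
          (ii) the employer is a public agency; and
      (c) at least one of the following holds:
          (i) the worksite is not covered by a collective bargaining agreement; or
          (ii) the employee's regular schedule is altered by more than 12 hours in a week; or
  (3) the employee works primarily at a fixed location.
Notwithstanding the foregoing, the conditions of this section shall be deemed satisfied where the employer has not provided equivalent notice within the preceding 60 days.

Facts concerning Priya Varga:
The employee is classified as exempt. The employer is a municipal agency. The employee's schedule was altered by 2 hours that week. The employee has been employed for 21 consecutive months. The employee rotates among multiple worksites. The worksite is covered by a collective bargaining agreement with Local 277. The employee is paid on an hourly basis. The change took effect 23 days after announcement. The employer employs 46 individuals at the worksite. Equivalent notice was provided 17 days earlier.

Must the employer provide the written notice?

(a) non-exempt — not met.
(b) < 45 days' notice — met.
(1): F AND T → false.
(a) hourly-paid — met.
(i) ≥ 15 at site — met.
(ii) public agency — met.
(b) = T OR T = true.
(i) no CBA — not met.
(ii) schedule shift > 12h — not met.
So (c) is not satisfied (F OR F).
(2): T AND T AND F → false.
(3) fixed location — not met.
So Overall is not satisfied (F OR F OR F).
Exception (no recent notice) — not satisfied.
Result: main false OR exception false → false.

No — not required.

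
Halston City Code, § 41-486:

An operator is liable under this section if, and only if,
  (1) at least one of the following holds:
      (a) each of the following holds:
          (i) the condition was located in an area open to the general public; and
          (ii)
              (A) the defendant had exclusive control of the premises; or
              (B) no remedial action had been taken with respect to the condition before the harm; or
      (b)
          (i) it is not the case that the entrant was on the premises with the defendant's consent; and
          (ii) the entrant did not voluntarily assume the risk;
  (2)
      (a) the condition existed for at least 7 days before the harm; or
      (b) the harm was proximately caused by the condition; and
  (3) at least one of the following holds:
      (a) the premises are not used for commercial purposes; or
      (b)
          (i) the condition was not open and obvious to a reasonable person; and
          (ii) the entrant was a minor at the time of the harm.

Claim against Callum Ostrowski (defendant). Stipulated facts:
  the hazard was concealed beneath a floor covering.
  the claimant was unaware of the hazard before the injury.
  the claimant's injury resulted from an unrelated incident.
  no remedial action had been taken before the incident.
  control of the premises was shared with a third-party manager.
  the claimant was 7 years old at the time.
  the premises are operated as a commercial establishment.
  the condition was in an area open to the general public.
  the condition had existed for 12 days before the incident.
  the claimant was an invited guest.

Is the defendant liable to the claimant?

(i) public area — met.
(A) exclusive control — fails.
(B) no remedial action — holds.
So (ii) is satisfied (F OR T).
(a) = T AND T = true.
(i) not (consent to enter) — not met.
(ii) no assumed risk — holds.
(b) = F AND T = false.
So (1) is satisfied (T OR F).
(a) condition ≥7 days old — met.
(b) proximate cause — fails.
(2): T OR F → true.
(a) not (commercial use) — not satisfied.
(i) not open/obvious — holds.
(ii) entrant a minor — holds.
So (b) is satisfied (T AND T).
(3) = F OR T = true.
Overall: T AND T AND T → true.

Yes — liable.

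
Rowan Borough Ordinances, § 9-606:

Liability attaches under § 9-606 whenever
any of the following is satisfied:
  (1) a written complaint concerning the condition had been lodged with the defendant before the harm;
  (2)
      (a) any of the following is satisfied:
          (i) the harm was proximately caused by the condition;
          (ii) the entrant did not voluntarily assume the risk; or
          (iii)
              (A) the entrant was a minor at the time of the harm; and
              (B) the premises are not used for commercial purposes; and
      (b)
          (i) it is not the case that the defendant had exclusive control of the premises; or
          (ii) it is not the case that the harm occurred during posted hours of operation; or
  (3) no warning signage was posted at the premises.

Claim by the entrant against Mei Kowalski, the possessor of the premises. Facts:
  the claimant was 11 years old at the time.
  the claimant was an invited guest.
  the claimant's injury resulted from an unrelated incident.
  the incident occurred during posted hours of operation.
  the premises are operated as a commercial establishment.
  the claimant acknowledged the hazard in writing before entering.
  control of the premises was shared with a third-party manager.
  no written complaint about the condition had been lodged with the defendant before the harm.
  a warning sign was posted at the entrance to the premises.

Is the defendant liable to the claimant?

(1) complaint lodged — not met.
(i) proximate cause — fails.
(ii) no assumed risk — not met.
(A) entrant a minor — met.
(B) not (commercial use) — not met.
(iii): T AND F → false.
(a): F OR F OR F → false.
(i) not (exclusive control) — met.
(ii) not (during posted hours) — fails.
So (b) is satisfied (T OR F).
(2): F AND T → false.
(3) no signage posted — not satisfied.
Overall: F OR F OR F → false.

No — not liable.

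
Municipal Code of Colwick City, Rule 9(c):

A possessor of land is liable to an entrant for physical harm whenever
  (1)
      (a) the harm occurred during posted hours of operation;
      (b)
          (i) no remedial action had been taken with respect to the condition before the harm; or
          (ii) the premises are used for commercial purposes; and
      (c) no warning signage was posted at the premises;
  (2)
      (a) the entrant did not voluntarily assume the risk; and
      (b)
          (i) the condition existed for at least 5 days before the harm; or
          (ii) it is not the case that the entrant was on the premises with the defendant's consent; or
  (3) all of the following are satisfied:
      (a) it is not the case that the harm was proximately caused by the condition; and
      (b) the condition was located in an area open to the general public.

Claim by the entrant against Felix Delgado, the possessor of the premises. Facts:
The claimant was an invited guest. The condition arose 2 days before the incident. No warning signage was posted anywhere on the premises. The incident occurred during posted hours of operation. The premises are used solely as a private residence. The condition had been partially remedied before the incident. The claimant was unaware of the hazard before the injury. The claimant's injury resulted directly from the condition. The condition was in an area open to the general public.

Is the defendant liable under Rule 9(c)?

(a) during posted hours — holds.
(i) no remedial action — not satisfied.
(ii) commercial use — not satisfied.
(b) = F OR F = false.
(c) no signage posted — met.
So (1) is not satisfied (T AND F AND T).
(a) no assumed risk — satisfied.
(i) condition ≥5 days old — not satisfied.
(ii) not (consent to enter) — fails.
So (b) is not satisfied (F OR F).
(2): T AND F → false.
(a) not (proximate cause) — not satisfied.
(b) public area — met.
(3): F AND T → false.
Overall: F OR F OR F → false.

No — not liable.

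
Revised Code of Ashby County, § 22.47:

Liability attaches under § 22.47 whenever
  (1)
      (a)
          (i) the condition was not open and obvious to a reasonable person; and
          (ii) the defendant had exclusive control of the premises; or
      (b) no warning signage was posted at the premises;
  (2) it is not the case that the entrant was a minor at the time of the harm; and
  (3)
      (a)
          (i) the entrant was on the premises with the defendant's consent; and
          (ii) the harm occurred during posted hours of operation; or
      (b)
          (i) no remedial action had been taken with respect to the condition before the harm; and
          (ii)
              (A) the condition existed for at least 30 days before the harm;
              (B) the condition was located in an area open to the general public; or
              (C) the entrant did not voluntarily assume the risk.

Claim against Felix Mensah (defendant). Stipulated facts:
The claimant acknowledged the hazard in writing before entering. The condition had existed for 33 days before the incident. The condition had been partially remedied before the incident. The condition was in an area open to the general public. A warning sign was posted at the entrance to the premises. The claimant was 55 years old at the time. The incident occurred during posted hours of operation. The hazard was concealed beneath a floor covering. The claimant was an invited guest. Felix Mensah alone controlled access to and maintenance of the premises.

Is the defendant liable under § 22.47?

(i) not open/obvious — holds.
(ii) exclusive control — holds.
(a) = T AND T = true.
(b) no signage posted — not satisfied.
So (1) is satisfied (T OR F).
(2) not (entrant a minor) — met.
(i) consent to enter — satisfied.
(ii) during posted hours — met.
(a) = T AND T = true.
(i) no remedial action — not satisfied.
(A) condition ≥30 days old — satisfied.
(B) public area — satisfied.
(C) no assumed risk — not met.
(ii): T OR T OR F → true.
(b): F AND T → false.
(3) = T OR F = true.
Overall = T AND T AND T = true.

Yes — liable.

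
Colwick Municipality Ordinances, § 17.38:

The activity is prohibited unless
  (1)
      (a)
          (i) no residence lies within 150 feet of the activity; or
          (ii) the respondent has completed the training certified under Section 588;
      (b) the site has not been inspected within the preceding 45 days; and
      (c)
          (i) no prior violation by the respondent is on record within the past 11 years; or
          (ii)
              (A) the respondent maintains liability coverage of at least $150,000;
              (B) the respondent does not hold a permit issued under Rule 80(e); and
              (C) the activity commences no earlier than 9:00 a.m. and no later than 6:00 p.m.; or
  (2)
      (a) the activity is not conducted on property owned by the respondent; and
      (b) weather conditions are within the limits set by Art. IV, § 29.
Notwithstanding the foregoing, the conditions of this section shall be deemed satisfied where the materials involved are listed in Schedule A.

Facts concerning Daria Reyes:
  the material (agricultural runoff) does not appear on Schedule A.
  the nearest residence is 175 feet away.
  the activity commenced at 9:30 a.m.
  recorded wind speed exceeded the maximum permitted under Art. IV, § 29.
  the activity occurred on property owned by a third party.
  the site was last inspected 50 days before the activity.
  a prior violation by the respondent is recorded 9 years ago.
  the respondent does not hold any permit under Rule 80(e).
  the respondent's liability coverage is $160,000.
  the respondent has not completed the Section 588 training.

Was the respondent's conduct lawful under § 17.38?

(i) no residence in 150 ft — met.
(ii) training certified — not satisfied.
So (a) is satisfied (T OR F).
(b) not (site inspected) — satisfied.
(i) no prior violation — fails.
(A) coverage ≥ $150,000 — holds.
(B) not (holds permit) — holds.
(C) start within hours — met.
(ii) = T AND T AND T = true.
So (c) is satisfied (F OR T).
(1) = T AND T AND T = true.
(a) not (own property) — holds.
(b) weather ok — not satisfied.
(2) = T AND F = false.
So Overall is satisfied (T OR F).
Exception (Schedule A material) — not satisfied.
Result: main true OR exception false → true.

Yes — lawful.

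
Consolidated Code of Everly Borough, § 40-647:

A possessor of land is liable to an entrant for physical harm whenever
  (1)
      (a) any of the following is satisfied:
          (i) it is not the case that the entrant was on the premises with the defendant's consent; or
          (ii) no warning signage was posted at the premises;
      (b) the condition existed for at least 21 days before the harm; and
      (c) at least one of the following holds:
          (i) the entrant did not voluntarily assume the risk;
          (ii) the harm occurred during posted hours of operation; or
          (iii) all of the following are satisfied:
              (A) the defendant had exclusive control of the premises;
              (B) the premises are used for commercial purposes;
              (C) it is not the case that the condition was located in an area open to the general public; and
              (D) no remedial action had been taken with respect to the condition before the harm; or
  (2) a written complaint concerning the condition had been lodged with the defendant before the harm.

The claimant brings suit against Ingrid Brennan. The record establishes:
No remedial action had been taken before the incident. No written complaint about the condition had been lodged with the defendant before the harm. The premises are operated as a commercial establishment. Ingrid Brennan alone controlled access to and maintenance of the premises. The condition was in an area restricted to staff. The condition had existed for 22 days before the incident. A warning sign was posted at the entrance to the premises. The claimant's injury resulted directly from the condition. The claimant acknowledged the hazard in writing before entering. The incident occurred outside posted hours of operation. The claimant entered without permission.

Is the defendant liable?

(i) not (consent to enter) — met.
(ii) no signage posted — fails.
So (a) is satisfied (T OR F).
(b) condition ≥21 days old — satisfied.
(i) no assumed risk — not met.
(ii) during posted hours — not satisfied.
(A) exclusive control — met.
(B) commercial use — met.
(C) not (public area) — satisfied.
(D) no remedial action — satisfied.
(iii) = T AND T AND T AND T = true.
(c) = F OR F OR T = true.
(1): T AND T AND T → true.
(2) complaint lodged — not met.
Overall = T OR F = true.

Yes — liable.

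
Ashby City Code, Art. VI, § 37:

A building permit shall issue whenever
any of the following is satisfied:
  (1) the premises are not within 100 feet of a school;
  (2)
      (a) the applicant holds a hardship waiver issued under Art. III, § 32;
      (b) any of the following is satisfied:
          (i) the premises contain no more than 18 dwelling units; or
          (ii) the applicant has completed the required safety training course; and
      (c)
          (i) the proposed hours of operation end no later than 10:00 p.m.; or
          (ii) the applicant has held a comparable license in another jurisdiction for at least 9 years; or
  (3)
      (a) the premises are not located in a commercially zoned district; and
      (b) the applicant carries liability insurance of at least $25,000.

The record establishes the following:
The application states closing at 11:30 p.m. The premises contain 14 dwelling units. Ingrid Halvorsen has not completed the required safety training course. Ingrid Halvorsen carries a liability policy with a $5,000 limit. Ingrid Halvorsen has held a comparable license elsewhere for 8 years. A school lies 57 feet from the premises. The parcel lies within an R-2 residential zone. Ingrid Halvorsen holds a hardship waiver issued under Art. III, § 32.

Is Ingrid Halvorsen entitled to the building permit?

No — denied.

(1) ≥100 ft from school — not satisfied.
(a) hardship waiver — satisfied.
(i) ≤ 18 units — satisfied.
(ii) safety training — not met.
(b) = T OR F = true.
(i) closes by 10 p.m. — not met.
(ii) prior license ≥ 9 yr — not satisfied.
(c) = F OR F = false.
(2) = T AND T AND F = false.
(a) not (commercially zoned) — met.
(b) insurance ≥ $25,000 — fails.
(3) = T AND F = false.
So Overall is not satisfied (F OR F OR F).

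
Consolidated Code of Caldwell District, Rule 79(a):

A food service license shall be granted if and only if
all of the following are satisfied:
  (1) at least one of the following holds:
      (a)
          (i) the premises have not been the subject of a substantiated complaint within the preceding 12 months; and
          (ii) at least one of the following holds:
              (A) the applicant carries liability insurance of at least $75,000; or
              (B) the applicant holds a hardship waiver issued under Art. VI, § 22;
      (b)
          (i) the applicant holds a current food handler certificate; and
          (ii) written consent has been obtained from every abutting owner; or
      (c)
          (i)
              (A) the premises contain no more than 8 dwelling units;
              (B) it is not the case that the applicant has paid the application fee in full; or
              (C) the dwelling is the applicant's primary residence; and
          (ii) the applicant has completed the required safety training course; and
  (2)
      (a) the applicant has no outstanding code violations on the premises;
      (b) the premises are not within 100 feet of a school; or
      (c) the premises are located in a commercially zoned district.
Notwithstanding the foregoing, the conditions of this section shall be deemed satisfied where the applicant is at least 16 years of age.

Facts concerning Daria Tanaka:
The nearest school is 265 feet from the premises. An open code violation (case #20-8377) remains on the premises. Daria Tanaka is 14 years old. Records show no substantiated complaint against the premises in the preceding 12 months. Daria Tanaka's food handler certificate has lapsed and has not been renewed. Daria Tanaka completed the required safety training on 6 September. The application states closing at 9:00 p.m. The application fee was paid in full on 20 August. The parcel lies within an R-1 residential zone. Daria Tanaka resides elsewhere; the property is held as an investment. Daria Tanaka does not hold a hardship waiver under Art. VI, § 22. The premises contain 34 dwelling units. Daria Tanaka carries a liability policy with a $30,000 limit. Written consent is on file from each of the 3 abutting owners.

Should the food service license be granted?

No — denied.

(i) no complaint in 12 mo. — met.
(A) insurance ≥ $75,000 — not met.
(B) hardship waiver — fails.
(ii): F OR F → false.
(a) = T AND F = false.
(i) food handler cert. — fails.
(ii) all abutters consent — satisfied.
(b): F AND T → false.
(A) ≤ 8 units — not met.
(B) not (fee paid) — fails.
(C) primary residence — fails.
So (i) is not satisfied (F OR F OR F).
(ii) safety training — met.
(c) = F AND T = false.
(1): F OR F OR F → false.
(a) no code violations — not met.
(b) ≥100 ft from school — met.
(c) commercially zoned — not satisfied.
(2): F OR T OR F → true.
Overall = F AND T = false.
Exception (age ≥ 16) — not satisfied.
Result: main false OR exception false → false.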